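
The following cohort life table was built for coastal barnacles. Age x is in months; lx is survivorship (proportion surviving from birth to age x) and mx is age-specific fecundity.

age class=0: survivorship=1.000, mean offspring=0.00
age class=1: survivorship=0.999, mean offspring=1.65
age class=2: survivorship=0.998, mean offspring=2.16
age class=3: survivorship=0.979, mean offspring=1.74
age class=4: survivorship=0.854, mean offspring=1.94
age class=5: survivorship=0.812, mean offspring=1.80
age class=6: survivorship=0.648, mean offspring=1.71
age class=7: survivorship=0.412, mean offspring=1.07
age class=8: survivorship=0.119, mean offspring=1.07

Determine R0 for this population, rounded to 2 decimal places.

10.30

lx·mx by age: 0, 1.64835, 2.15568, 1.70346, 1.65676, 1.4616, 1.10808, 0.44084, 0.12733
R0 = Σ lx·mx = 10.3021 → 10.30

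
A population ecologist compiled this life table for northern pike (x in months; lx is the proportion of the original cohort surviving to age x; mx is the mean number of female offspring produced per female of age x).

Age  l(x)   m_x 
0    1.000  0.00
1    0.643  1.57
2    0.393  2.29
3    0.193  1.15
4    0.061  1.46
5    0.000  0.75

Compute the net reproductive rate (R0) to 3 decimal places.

lx·mx by age: 0, 1.00951, 0.89997, 0.22195, 0.08906, 0
R0 = Σ lx·mx = 2.22049 → 2.220

2.220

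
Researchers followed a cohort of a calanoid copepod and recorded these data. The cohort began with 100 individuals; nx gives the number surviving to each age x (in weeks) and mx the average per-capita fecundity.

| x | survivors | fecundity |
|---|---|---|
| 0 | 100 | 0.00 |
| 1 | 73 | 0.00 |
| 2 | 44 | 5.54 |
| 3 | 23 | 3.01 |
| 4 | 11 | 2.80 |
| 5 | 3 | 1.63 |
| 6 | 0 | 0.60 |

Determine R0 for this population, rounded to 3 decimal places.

3.487

lx = nx/n0 = nx/100: 1, 0.73, 0.44, 0.23, 0.11, 0.03, 0
lx·mx by age: 0, 0, 2.4376, 0.6923, 0.308, 0.0489, 0
R0 = Σ lx·mx = 3.4868 → 3.487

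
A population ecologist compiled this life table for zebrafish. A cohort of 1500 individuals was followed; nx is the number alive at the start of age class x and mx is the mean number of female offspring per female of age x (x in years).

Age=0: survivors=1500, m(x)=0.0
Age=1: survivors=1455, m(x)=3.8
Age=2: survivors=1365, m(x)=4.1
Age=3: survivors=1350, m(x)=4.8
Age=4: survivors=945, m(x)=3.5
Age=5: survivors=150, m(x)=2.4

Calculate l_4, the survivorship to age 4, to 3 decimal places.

0.630

l_4 = n_4/n_0 = 945/1500 = 0.63 → 0.630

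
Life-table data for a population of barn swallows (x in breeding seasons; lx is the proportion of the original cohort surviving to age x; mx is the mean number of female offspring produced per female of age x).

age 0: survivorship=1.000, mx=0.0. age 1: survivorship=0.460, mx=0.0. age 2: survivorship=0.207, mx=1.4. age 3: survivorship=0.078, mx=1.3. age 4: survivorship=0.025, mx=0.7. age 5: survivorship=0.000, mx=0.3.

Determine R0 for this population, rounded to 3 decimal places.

lx·mx by age: 0, 0, 0.2898, 0.1014, 0.0175, 0
R0 = Σ lx·mx = 0.4087 → 0.409

0.409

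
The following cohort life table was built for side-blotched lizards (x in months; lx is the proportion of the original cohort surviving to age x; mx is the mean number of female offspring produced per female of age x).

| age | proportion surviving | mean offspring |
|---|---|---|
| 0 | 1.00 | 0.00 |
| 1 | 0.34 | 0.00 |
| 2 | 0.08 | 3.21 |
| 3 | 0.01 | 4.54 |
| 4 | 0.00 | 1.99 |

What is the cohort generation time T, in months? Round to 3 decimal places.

lx·mx: 0, 0, 0.2568, 0.0454, 0 → R0 = 0.3022
x·lx·mx: 0, 0, 0.5136, 0.1362, 0 → Σ = 0.6498
T = 0.6498 / 0.3022 = 2.150232… → 2.150

2.150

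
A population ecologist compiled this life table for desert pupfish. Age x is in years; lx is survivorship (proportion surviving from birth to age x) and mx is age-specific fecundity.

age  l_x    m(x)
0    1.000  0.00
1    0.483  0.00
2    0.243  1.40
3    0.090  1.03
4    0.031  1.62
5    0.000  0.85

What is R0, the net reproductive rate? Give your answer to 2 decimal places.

0.48

lx·mx by age: 0, 0, 0.3402, 0.0927, 0.05022, 0
R0 = Σ lx·mx = 0.48312 → 0.48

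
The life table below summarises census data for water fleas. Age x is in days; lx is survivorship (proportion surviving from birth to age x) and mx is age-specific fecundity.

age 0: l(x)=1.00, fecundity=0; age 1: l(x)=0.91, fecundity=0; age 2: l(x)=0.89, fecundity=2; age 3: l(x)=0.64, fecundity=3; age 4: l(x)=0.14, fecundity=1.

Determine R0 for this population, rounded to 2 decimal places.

lx·mx by age: 0, 0, 1.78, 1.92, 0.14
R0 = Σ lx·mx = 3.84 → 3.84

3.84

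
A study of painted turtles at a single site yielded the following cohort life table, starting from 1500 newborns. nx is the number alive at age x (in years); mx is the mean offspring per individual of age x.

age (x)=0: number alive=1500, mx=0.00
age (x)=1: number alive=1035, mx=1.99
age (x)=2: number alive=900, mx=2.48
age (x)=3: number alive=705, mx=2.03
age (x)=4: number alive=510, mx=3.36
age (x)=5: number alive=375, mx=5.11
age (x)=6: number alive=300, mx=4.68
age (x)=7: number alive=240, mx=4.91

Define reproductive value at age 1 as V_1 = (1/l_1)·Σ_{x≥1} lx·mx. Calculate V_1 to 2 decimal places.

lx = nx/n0 = nx/1500: 1, 0.69, 0.6, 0.47, 0.34, 0.25, 0.2, 0.16
lx·mx for x ≥ 1: 1.3731, 1.488, 0.9541, 1.1424, 1.2775, 0.936, 0.7856 → sum = 7.9567
V_1 = 7.9567 / l_1 = 7.9567 / 0.69 = 11.531449… → 11.53

11.53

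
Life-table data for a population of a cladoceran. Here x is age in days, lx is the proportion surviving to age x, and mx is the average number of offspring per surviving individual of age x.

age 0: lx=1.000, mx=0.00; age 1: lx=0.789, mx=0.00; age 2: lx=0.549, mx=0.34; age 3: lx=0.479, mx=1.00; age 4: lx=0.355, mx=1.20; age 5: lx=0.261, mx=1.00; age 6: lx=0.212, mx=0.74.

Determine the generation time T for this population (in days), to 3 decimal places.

lx·mx: 0, 0, 0.18666, 0.479, 0.426, 0.261, 0.15688 → R0 = 1.50954
x·lx·mx: 0, 0, 0.37332, 1.437, 1.704, 1.305, 0.94128 → Σ = 5.7606
T = 5.7606 / 1.50954 = 3.816129… → 3.816

3.816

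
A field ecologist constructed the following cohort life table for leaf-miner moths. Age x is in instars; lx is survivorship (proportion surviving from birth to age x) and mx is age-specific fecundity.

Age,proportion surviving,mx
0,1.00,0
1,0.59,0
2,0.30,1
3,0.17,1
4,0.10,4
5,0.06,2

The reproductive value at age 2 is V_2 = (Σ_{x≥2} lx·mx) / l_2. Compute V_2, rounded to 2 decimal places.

lx·mx for x ≥ 2: 0.3, 0.17, 0.4, 0.12 → sum = 0.99
V_2 = 0.99 / l_2 = 0.99 / 0.3 = 3.3 → 3.30

3.30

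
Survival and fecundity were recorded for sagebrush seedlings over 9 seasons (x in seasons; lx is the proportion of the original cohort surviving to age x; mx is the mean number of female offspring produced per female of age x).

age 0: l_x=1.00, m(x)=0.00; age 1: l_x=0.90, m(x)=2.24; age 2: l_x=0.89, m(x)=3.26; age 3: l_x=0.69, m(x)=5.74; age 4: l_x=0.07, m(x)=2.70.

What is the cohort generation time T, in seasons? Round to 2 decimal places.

lx·mx: 0, 2.016, 2.9014, 3.9606, 0.189 → R0 = 9.067
x·lx·mx: 0, 2.016, 5.8028, 11.8818, 0.756 → Σ = 20.4566
T = 20.4566 / 9.067 = 2.25616… → 2.26

2.26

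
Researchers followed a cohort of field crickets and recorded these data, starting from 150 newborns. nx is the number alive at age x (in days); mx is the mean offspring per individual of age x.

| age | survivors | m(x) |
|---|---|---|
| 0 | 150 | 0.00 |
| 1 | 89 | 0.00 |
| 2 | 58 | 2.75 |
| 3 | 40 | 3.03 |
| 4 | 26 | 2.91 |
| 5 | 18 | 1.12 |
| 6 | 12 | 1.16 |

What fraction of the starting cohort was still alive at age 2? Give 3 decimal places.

l_2 = n_2/n_0 = 58/150 = 0.386667… → 0.387

0.387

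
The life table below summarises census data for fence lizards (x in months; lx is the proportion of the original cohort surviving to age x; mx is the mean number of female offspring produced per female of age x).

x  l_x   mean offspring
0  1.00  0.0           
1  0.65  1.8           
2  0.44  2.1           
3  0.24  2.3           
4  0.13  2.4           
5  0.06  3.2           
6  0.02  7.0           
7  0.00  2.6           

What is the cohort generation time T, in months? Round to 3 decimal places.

2.347

lx·mx: 0, 1.17, 0.924, 0.552, 0.312, 0.192, 0.14, 0 → R0 = 3.29
x·lx·mx: 0, 1.17, 1.848, 1.656, 1.248, 0.96, 0.84, 0 → Σ = 7.722
T = 7.722 / 3.29 = 2.347112… → 2.347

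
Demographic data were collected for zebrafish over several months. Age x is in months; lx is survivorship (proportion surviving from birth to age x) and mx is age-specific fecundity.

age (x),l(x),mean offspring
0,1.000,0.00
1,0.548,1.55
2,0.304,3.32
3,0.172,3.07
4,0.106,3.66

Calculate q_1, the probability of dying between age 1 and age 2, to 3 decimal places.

0.445

q_1 = (l_1 − l_2) / l_1 = (0.548 − 0.304) / 0.548
     = 0.244 / 0.548 = 0.445255… → 0.445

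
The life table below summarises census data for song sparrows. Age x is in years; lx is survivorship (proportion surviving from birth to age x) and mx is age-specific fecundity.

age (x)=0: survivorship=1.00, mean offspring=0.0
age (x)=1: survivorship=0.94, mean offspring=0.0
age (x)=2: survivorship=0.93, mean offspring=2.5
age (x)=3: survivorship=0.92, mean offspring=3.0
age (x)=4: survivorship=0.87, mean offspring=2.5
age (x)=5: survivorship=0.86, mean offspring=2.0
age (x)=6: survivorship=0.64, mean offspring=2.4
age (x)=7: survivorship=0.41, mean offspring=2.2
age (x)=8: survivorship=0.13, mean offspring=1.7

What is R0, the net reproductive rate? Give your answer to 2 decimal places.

lx·mx by age: 0, 0, 2.325, 2.76, 2.175, 1.72, 1.536, 0.902, 0.221
R0 = Σ lx·mx = 11.639 → 11.64

11.64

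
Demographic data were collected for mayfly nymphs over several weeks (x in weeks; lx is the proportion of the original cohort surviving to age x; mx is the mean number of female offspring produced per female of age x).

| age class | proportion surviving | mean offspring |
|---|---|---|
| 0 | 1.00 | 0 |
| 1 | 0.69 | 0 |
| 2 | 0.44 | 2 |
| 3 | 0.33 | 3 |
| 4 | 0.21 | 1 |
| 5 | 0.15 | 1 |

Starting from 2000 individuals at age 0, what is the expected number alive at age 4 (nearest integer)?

Expected survivors = N0 · l_4 = 2000 × 0.21 = 420 → 420

420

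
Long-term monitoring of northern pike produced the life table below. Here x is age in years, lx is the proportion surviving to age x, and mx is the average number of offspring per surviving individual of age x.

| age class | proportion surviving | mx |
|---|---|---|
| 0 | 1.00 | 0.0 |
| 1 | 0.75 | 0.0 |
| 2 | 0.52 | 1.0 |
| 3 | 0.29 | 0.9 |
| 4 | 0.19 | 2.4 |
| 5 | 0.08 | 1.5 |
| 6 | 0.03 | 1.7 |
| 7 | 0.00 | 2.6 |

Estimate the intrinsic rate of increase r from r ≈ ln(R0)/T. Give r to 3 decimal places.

0.106

R0 = Σ lx·mx = 0 + 0 + 0.52 + 0.261 + 0.456 + 0.12 + 0.051 + 0 = 1.408
Σ x·lx·mx = 4.553; T = 4.553/1.408 = 3.23366…
r ≈ ln(R0)/T = ln(1.408)/3.23366… = 0.10582… → 0.106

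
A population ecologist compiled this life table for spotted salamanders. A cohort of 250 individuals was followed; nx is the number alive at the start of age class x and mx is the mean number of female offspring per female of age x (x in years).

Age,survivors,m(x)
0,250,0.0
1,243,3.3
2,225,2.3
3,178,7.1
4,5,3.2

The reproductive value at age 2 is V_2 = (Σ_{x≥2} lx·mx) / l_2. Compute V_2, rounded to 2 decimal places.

lx = nx/n0 = nx/250: 1, 0.972, 0.9, 0.712, 0.02
lx·mx for x ≥ 2: 2.07, 5.0552, 0.064 → sum = 7.1892
V_2 = 7.1892 / l_2 = 7.1892 / 0.9 = 7.988 → 7.99

7.99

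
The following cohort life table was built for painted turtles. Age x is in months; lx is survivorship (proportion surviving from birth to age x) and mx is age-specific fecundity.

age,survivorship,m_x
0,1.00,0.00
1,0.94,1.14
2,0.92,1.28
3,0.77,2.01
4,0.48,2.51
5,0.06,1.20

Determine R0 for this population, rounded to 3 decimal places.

lx·mx by age: 0, 1.0716, 1.1776, 1.5477, 1.2048, 0.072
R0 = Σ lx·mx = 5.0737 → 5.074

5.074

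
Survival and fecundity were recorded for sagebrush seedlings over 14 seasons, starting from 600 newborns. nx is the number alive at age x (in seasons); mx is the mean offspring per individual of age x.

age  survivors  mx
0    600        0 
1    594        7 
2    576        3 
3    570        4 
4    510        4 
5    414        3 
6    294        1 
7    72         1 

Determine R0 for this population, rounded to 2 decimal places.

lx = nx/n0 = nx/600: 1, 0.99, 0.96, 0.95, 0.85, 0.69, 0.49, 0.12
lx·mx by age: 0, 6.93, 2.88, 3.8, 3.4, 2.07, 0.49, 0.12
R0 = Σ lx·mx = 19.69 → 19.69

19.69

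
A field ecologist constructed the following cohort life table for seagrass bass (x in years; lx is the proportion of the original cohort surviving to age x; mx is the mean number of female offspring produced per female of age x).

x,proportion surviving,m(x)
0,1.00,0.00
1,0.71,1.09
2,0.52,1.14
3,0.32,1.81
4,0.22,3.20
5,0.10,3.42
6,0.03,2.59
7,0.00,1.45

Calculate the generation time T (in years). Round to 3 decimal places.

2.831

lx·mx: 0, 0.7739, 0.5928, 0.5792, 0.704, 0.342, 0.0777, 0 → R0 = 3.0696
x·lx·mx: 0, 0.7739, 1.1856, 1.7376, 2.816, 1.71, 0.4662, 0 → Σ = 8.6893
T = 8.6893 / 3.0696 = 2.83076… → 2.831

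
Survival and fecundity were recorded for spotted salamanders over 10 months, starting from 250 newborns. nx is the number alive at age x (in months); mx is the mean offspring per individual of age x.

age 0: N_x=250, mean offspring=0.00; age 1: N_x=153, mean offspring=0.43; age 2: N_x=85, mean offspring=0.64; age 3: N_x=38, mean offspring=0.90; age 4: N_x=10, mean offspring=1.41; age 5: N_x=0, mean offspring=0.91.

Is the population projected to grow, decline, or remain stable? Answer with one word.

declining

lx = nx/n0 = nx/250: 1, 0.612, 0.34, 0.152, 0.04, 0
R0 = Σ lx·mx = 0 + 0.26316 + 0.2176 + 0.1368 + 0.0564 + 0 = 0.67396
R0 < 1, so the population is declining.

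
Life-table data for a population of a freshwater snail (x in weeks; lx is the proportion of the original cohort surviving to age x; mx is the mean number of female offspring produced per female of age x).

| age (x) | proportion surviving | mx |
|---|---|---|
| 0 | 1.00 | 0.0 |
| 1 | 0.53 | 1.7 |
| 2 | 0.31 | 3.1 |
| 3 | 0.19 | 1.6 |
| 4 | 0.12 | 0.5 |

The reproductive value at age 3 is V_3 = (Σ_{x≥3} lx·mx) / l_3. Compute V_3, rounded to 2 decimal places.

1.92

lx·mx for x ≥ 3: 0.304, 0.06 → sum = 0.364
V_3 = 0.364 / l_3 = 0.364 / 0.19 = 1.915789… → 1.92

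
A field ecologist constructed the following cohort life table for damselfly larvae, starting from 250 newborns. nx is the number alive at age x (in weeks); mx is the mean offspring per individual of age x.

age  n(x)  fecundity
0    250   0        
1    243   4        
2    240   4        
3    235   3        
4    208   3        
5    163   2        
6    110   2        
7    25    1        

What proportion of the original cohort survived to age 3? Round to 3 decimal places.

l_3 = n_3/n_0 = 235/250 = 0.94 → 0.940

0.940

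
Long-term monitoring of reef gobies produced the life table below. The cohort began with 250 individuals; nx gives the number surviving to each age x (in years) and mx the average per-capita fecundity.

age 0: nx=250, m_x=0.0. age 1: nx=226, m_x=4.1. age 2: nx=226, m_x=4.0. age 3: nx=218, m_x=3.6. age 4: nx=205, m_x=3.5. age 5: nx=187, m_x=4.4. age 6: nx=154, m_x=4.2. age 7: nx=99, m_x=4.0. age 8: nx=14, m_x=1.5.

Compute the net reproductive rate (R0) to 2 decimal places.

lx = nx/n0 = nx/250: 1, 0.904, 0.904, 0.872, 0.82, 0.748, 0.616, 0.396, 0.056
lx·mx by age: 0, 3.7064, 3.616, 3.1392, 2.87, 3.2912, 2.5872, 1.584, 0.084
R0 = Σ lx·mx = 20.878 → 20.88

20.88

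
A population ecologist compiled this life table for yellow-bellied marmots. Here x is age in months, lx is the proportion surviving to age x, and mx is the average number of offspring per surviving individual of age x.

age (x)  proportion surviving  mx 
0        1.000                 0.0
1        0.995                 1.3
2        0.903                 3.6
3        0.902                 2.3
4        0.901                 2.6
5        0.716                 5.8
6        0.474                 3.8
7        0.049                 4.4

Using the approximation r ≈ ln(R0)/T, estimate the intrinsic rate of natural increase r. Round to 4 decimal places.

R0 = Σ lx·mx = 0 + 1.2935 + 3.2508 + 2.0746 + 2.3426 + 4.1528 + 1.8012 + 0.2156 = 15.1311
Σ x·lx·mx = 56.4697; T = 56.4697/15.1311 = 3.73203…
r ≈ ln(R0)/T = ln(15.1311)/3.73203… = 0.727956… → 0.7280

0.7280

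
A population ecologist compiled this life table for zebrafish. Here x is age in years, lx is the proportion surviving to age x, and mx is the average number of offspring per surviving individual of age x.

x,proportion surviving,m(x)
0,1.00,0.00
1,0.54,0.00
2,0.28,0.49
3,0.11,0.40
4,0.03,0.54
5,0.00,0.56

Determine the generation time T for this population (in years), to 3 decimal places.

2.387

lx·mx: 0, 0, 0.1372, 0.044, 0.0162, 0 → R0 = 0.1974
x·lx·mx: 0, 0, 0.2744, 0.132, 0.0648, 0 → Σ = 0.4712
T = 0.4712 / 0.1974 = 2.387031… → 2.387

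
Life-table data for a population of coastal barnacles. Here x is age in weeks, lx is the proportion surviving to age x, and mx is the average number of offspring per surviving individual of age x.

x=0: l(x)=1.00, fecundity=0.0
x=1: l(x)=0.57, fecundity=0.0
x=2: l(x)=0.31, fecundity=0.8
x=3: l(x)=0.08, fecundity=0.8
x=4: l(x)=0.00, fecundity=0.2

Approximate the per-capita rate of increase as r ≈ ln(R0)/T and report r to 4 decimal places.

R0 = Σ lx·mx = 0 + 0 + 0.248 + 0.064 + 0 = 0.312
Σ x·lx·mx = 0.688; T = 0.688/0.312 = 2.20513…
r ≈ ln(R0)/T = ln(0.312)/2.20513… = -0.528202… → -0.5282

-0.5282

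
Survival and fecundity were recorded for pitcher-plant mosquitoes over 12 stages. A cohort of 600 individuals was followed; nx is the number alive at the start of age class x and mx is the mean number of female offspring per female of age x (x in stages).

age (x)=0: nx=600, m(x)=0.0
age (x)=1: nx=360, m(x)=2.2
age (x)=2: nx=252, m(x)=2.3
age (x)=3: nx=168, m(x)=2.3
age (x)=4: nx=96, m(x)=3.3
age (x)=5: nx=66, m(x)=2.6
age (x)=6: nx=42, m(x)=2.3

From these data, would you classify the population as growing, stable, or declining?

lx = nx/n0 = nx/600: 1, 0.6, 0.42, 0.28, 0.16, 0.11, 0.07
R0 = Σ lx·mx = 0 + 1.32 + 0.966 + 0.644 + 0.528 + 0.286 + 0.161 = 3.905
R0 > 1, so the population is growing.

growing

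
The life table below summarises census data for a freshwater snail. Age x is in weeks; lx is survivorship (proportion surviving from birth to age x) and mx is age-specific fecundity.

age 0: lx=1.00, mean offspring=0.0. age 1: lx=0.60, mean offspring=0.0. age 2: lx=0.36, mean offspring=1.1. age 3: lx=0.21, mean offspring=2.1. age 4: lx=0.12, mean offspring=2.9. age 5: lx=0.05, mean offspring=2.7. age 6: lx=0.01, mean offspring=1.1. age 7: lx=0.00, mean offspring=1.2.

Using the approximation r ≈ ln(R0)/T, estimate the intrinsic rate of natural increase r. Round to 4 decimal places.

R0 = Σ lx·mx = 0 + 0 + 0.396 + 0.441 + 0.348 + 0.135 + 0.011 + 0 = 1.331
Σ x·lx·mx = 4.248; T = 4.248/1.331 = 3.19159…
r ≈ ln(R0)/T = ln(1.331)/3.19159… = 0.089589… → 0.0896

0.0896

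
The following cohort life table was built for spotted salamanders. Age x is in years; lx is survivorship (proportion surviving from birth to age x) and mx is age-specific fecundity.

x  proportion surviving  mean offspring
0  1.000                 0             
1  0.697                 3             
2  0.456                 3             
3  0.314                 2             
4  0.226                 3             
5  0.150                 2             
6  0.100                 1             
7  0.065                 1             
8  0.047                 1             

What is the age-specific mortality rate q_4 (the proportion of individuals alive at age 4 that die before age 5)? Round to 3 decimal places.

q_4 = (l_4 − l_5) / l_4 = (0.226 − 0.15) / 0.226
     = 0.076 / 0.226 = 0.336283… → 0.336

0.336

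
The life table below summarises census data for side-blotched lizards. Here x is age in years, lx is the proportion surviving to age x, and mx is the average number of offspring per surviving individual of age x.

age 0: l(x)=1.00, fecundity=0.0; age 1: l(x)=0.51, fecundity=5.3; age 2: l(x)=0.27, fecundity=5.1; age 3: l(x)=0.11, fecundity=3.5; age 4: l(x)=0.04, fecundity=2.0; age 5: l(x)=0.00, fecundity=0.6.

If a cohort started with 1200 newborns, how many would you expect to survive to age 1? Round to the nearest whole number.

Expected survivors = N0 · l_1 = 1200 × 0.51 = 612 → 612

612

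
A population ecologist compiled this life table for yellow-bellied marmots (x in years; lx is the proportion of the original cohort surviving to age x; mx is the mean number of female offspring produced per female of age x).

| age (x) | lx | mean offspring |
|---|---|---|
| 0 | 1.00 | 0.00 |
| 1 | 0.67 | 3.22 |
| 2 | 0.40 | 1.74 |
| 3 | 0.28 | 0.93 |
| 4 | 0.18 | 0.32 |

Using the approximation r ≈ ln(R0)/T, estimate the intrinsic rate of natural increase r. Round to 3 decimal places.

R0 = Σ lx·mx = 0 + 2.1574 + 0.696 + 0.2604 + 0.0576 = 3.1714
Σ x·lx·mx = 4.561; T = 4.561/3.1714 = 1.43817…
r ≈ ln(R0)/T = ln(3.1714)/1.43817… = 0.80253… → 0.803

0.803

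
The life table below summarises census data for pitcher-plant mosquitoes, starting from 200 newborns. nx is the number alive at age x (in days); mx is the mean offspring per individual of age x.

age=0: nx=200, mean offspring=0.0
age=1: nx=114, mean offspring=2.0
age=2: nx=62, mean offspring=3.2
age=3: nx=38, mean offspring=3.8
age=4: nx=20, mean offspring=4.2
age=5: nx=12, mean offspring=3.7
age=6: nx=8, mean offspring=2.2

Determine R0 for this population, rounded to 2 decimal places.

3.58

lx = nx/n0 = nx/200: 1, 0.57, 0.31, 0.19, 0.1, 0.06, 0.04
lx·mx by age: 0, 1.14, 0.992, 0.722, 0.42, 0.222, 0.088
R0 = Σ lx·mx = 3.584 → 3.58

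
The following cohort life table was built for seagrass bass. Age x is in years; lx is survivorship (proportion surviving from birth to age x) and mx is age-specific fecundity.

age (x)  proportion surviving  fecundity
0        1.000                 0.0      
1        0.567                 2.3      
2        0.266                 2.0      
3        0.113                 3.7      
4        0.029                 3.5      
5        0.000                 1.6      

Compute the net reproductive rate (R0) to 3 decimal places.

2.356

lx·mx by age: 0, 1.3041, 0.532, 0.4181, 0.1015, 0
R0 = Σ lx·mx = 2.3557 → 2.356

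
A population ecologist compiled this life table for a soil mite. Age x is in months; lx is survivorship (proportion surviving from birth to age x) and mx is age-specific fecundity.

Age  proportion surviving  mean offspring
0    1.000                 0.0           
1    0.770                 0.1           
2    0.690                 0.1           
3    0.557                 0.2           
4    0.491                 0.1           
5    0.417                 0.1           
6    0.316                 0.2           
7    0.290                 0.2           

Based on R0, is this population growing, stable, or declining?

declining

R0 = Σ lx·mx = 0 + 0.077 + 0.069 + 0.1114 + 0.0491 + 0.0417 + 0.0632 + 0.058 = 0.4694
R0 < 1, so the population is declining.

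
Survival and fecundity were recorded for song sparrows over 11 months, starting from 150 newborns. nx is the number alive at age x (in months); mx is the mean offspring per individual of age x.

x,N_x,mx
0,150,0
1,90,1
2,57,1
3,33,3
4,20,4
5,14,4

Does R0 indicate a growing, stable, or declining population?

lx = nx/n0 = nx/150: 1, 0.6, 0.38, 0.22, 0.13333…, 0.09333…
R0 = Σ lx·mx = 0 + 0.6 + 0.38 + 0.66 + 0.533333… + 0.373333… = 2.546667…
R0 > 1, so the population is growing.

growing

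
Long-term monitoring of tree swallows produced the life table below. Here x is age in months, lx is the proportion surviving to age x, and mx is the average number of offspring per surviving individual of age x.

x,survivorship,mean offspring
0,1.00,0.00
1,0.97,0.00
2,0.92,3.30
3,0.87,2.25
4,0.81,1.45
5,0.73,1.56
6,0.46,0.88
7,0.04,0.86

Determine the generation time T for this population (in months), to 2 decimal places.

lx·mx: 0, 0, 3.036, 1.9575, 1.1745, 1.1388, 0.4048, 0.0344 → R0 = 7.746
x·lx·mx: 0, 0, 6.072, 5.8725, 4.698, 5.694, 2.4288, 0.2408 → Σ = 25.0061
T = 25.0061 / 7.746 = 3.22826… → 3.23

3.23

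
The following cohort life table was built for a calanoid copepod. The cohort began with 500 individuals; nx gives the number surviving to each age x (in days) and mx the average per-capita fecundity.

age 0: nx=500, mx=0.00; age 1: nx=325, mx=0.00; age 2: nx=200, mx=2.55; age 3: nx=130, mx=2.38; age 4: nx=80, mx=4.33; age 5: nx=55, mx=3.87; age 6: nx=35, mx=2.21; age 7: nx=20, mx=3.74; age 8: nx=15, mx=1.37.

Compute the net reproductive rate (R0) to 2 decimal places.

lx = nx/n0 = nx/500: 1, 0.65, 0.4, 0.26, 0.16, 0.11, 0.07, 0.04, 0.03
lx·mx by age: 0, 0, 1.02, 0.6188, 0.6928, 0.4257, 0.1547, 0.1496, 0.0411
R0 = Σ lx·mx = 3.1027 → 3.10

3.10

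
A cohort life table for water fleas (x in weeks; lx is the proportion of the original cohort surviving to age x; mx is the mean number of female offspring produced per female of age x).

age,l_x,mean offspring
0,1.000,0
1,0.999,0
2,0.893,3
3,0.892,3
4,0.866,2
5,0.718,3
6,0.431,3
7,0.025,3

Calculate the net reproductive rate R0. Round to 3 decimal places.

10.609

lx·mx by age: 0, 0, 2.679, 2.676, 1.732, 2.154, 1.293, 0.075
R0 = Σ lx·mx = 10.609 → 10.609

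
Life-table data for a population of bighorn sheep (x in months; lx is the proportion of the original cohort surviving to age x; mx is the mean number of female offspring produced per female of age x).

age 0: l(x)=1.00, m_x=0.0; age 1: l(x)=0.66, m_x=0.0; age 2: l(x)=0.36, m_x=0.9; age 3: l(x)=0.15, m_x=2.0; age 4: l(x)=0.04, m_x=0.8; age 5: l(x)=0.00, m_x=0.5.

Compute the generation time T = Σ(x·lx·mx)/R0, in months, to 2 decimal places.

lx·mx: 0, 0, 0.324, 0.3, 0.032, 0 → R0 = 0.656
x·lx·mx: 0, 0, 0.648, 0.9, 0.128, 0 → Σ = 1.676
T = 1.676 / 0.656 = 2.554878… → 2.55

2.55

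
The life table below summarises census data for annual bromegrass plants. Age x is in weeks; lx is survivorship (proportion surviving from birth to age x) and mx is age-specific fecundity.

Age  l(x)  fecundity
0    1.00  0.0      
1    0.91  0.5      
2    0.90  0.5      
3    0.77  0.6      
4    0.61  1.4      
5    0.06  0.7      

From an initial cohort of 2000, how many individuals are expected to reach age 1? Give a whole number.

Expected survivors = N0 · l_1 = 2000 × 0.91 = 1820 → 1820

1820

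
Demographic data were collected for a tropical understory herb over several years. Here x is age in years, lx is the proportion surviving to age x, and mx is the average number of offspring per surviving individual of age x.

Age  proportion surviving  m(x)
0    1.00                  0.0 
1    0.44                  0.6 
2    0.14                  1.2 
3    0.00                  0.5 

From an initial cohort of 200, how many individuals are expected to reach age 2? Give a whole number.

28

Expected survivors = N0 · l_2 = 200 × 0.14 = 28 → 28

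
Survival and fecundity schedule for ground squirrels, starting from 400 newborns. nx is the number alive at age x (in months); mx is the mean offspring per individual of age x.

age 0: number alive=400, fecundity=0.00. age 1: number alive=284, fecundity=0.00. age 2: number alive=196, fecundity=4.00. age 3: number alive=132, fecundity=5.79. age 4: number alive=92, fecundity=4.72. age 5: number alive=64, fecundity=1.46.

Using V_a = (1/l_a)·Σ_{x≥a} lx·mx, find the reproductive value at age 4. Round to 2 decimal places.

5.74

lx = nx/n0 = nx/400: 1, 0.71, 0.49, 0.33, 0.23, 0.16
lx·mx for x ≥ 4: 1.0856, 0.2336 → sum = 1.3192
V_4 = 1.3192 / l_4 = 1.3192 / 0.23 = 5.735652… → 5.74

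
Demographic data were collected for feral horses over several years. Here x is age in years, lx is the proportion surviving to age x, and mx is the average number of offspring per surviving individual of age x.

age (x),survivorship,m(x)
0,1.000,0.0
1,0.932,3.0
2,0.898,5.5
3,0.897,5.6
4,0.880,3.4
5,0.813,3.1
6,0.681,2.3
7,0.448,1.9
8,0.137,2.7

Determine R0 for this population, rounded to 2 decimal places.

lx·mx by age: 0, 2.796, 4.939, 5.0232, 2.992, 2.5203, 1.5663, 0.8512, 0.3699
R0 = Σ lx·mx = 21.0579 → 21.06

21.06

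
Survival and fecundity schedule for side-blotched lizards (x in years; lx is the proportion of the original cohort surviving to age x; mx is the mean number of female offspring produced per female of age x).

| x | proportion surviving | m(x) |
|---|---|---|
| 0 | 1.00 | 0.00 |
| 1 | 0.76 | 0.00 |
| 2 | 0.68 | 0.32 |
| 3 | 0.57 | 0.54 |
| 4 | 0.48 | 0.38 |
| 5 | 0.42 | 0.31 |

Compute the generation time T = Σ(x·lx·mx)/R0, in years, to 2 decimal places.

lx·mx: 0, 0, 0.2176, 0.3078, 0.1824, 0.1302 → R0 = 0.838
x·lx·mx: 0, 0, 0.4352, 0.9234, 0.7296, 0.651 → Σ = 2.7392
T = 2.7392 / 0.838 = 3.268735… → 3.27

3.27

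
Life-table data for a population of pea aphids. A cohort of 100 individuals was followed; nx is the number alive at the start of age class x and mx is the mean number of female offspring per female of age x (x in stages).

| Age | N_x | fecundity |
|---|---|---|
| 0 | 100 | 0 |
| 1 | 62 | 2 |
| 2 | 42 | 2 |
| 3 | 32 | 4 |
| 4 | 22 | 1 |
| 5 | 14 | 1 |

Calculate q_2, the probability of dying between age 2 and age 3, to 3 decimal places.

0.238

lx = nx/n0 = nx/100: 1, 0.62, 0.42, 0.32, 0.22, 0.14
q_2 = (l_2 − l_3) / l_2 = (0.42 − 0.32) / 0.42
     = 0.1 / 0.42 = 0.238095… → 0.238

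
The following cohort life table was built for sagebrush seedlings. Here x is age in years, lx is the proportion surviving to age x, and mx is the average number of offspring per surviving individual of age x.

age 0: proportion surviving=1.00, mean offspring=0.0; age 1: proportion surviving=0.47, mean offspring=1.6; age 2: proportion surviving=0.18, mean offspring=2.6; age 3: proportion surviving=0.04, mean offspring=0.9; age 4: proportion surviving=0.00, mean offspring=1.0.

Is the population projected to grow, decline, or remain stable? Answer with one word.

R0 = Σ lx·mx = 0 + 0.752 + 0.468 + 0.036 + 0 = 1.256
R0 > 1, so the population is growing.

growing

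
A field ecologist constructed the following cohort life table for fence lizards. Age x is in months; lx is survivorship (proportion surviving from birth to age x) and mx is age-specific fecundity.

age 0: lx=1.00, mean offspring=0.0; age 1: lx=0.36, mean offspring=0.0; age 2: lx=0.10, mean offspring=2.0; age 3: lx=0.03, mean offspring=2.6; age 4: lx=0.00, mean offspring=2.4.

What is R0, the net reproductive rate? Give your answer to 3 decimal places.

0.278

lx·mx by age: 0, 0, 0.2, 0.078, 0
R0 = Σ lx·mx = 0.278 → 0.278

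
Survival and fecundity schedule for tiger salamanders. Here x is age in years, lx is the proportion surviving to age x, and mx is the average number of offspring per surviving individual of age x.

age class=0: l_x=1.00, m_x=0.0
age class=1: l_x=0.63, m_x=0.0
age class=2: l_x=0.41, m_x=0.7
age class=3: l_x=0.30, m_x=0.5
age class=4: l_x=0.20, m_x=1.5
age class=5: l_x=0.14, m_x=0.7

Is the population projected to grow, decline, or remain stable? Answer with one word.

declining

R0 = Σ lx·mx = 0 + 0 + 0.287 + 0.15 + 0.3 + 0.098 = 0.835
R0 < 1, so the population is declining.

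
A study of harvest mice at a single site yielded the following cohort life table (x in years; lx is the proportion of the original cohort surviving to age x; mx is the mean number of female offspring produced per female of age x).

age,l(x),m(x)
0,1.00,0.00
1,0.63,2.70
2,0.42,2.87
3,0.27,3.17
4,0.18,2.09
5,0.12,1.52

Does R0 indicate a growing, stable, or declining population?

growing

R0 = Σ lx·mx = 0 + 1.701 + 1.2054 + 0.8559 + 0.3762 + 0.1824 = 4.3209
R0 > 1, so the population is growing.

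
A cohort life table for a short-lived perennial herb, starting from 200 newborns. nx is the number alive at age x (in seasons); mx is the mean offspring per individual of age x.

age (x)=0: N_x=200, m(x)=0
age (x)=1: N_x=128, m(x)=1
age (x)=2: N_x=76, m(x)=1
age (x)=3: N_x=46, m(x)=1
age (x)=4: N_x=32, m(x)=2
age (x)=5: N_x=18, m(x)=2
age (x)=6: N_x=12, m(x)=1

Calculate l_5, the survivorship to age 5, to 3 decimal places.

l_5 = n_5/n_0 = 18/200 = 0.09 → 0.090

0.090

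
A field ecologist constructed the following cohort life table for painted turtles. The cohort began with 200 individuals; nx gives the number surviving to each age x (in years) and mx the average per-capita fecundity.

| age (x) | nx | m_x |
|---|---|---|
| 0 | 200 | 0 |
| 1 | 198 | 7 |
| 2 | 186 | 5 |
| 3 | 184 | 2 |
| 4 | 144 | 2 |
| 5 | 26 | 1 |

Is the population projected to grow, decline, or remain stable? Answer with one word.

growing

lx = nx/n0 = nx/200: 1, 0.99, 0.93, 0.92, 0.72, 0.13
R0 = Σ lx·mx = 0 + 6.93 + 4.65 + 1.84 + 1.44 + 0.13 = 14.99
R0 > 1, so the population is growing.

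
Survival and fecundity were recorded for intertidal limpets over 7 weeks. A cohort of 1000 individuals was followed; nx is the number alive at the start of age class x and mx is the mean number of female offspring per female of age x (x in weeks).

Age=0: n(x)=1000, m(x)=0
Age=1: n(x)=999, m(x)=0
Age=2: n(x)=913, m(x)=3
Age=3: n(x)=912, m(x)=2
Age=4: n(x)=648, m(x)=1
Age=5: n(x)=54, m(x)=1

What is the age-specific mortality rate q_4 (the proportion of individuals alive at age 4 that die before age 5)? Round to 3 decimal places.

lx = nx/n0 = nx/1000: 1, 0.999, 0.913, 0.912, 0.648, 0.054
q_4 = (l_4 − l_5) / l_4 = (0.648 − 0.054) / 0.648
     = 0.594 / 0.648 = 0.916667… → 0.917

0.917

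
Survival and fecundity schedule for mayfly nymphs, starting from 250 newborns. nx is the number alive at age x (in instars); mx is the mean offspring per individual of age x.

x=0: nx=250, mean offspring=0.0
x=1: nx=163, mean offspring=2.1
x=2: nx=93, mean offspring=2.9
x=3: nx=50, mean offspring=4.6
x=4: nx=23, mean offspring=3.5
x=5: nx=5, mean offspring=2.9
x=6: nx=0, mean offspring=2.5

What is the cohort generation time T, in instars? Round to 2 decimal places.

2.10

lx = nx/n0 = nx/250: 1, 0.652, 0.372, 0.2, 0.092, 0.02, 0
lx·mx: 0, 1.3692, 1.0788, 0.92, 0.322, 0.058, 0 → R0 = 3.748
x·lx·mx: 0, 1.3692, 2.1576, 2.76, 1.288, 0.29, 0 → Σ = 7.8648
T = 7.8648 / 3.748 = 2.098399… → 2.10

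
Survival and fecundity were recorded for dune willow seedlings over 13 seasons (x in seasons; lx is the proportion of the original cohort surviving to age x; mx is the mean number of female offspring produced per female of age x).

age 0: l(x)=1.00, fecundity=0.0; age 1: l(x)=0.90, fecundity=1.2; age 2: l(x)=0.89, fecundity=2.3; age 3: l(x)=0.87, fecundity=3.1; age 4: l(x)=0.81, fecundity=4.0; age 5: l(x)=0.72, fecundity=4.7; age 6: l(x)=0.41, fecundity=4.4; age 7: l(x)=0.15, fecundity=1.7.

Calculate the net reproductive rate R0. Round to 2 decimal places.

lx·mx by age: 0, 1.08, 2.047, 2.697, 3.24, 3.384, 1.804, 0.255
R0 = Σ lx·mx = 14.507 → 14.51

14.51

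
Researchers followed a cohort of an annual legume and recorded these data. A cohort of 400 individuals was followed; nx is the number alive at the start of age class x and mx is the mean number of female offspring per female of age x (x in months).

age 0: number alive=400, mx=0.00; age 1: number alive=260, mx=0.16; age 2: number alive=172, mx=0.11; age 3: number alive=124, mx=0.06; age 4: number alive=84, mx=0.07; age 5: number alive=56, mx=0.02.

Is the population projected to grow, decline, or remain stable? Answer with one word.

lx = nx/n0 = nx/400: 1, 0.65, 0.43, 0.31, 0.21, 0.14
R0 = Σ lx·mx = 0 + 0.104 + 0.0473 + 0.0186 + 0.0147 + 0.0028 = 0.1874
R0 < 1, so the population is declining.

declining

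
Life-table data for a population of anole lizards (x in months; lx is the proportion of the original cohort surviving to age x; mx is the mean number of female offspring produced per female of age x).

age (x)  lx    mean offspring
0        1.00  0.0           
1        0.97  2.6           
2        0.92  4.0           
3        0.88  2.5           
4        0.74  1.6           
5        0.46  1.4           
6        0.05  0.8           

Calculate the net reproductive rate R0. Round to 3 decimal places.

10.270

lx·mx by age: 0, 2.522, 3.68, 2.2, 1.184, 0.644, 0.04
R0 = Σ lx·mx = 10.27 → 10.270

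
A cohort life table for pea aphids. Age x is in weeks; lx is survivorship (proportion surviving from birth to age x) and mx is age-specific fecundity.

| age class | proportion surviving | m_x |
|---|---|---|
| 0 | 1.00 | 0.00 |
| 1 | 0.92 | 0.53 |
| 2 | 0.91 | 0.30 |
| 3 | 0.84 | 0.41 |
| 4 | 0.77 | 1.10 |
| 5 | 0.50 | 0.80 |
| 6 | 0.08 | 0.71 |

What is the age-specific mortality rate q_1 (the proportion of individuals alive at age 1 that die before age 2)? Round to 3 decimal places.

q_1 = (l_1 − l_2) / l_1 = (0.92 − 0.91) / 0.92
     = 0.01 / 0.92 = 0.01087… → 0.011

0.011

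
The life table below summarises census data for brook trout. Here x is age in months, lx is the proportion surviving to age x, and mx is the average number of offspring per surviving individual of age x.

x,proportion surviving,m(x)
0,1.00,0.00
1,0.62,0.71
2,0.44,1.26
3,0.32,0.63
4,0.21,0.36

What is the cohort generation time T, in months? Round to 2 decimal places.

1.93

lx·mx: 0, 0.4402, 0.5544, 0.2016, 0.0756 → R0 = 1.2718
x·lx·mx: 0, 0.4402, 1.1088, 0.6048, 0.3024 → Σ = 2.4562
T = 2.4562 / 1.2718 = 1.931279… → 1.93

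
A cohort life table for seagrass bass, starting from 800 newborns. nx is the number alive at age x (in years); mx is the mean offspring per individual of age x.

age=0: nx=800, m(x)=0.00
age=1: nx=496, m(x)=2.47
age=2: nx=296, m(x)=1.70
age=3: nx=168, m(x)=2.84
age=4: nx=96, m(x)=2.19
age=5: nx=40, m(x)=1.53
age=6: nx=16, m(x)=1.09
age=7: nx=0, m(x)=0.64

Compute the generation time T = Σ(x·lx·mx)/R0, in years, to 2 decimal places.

lx = nx/n0 = nx/800: 1, 0.62, 0.37, 0.21, 0.12, 0.05, 0.02, 0
lx·mx: 0, 1.5314, 0.629, 0.5964, 0.2628, 0.0765, 0.0218, 0 → R0 = 3.1179
x·lx·mx: 0, 1.5314, 1.258, 1.7892, 1.0512, 0.3825, 0.1308, 0 → Σ = 6.1431
T = 6.1431 / 3.1179 = 1.970268… → 1.97

1.97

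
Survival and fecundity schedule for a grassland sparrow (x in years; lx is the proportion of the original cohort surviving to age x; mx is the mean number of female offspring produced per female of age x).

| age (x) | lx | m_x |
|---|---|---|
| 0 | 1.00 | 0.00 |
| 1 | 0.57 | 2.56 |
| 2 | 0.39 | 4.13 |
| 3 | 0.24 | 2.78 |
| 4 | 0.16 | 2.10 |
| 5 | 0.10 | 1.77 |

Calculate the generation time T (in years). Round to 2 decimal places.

lx·mx: 0, 1.4592, 1.6107, 0.6672, 0.336, 0.177 → R0 = 4.2501
x·lx·mx: 0, 1.4592, 3.2214, 2.0016, 1.344, 0.885 → Σ = 8.9112
T = 8.9112 / 4.2501 = 2.096704… → 2.10

2.10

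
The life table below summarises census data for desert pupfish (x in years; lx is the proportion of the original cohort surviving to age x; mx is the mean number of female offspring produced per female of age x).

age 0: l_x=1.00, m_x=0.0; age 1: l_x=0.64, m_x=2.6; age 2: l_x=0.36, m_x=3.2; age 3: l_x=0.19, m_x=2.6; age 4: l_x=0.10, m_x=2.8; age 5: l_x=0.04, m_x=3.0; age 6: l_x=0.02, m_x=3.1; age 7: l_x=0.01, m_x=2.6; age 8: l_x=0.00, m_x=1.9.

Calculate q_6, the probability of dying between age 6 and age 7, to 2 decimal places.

0.50

q_6 = (l_6 − l_7) / l_6 = (0.02 − 0.01) / 0.02
     = 0.01 / 0.02 = 0.5 → 0.50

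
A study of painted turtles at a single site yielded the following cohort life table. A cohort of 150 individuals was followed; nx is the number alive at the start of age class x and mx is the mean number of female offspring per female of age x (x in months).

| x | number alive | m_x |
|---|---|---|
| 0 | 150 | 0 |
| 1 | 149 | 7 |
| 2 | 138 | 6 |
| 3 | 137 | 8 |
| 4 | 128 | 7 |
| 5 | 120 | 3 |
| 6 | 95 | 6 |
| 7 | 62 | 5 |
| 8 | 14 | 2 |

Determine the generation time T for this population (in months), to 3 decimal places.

3.349

lx = nx/n0 = nx/150: 1, 0.99333…, 0.92, 0.91333…, 0.85333…, 0.8, 0.63333…, 0.41333…, 0.09333…
lx·mx: 0, 6.953333…, 5.52, 7.306667…, 5.973333…, 2.4, 3.8…, 2.066667…, 0.186667… → R0 = 34.206667…
x·lx·mx: 0, 6.953333…, 11.04, 21.92…, 23.893333…, 12, 22.8…, 14.466667…, 1.493333… → Σ = 114.566667…
T = 114.566667… / 34.206667… = 3.34925… → 3.349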